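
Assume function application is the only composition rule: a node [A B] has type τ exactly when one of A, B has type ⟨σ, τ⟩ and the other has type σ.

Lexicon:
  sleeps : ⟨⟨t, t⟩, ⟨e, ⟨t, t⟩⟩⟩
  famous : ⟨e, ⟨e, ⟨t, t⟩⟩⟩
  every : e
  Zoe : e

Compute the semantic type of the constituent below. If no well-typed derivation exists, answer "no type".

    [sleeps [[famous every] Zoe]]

⟨e, ⟨t, t⟩⟩

[famous every]: ⟨e, ⟨e, ⟨t, t⟩⟩⟩ applied to e yields ⟨e, ⟨t, t⟩⟩.
[[famous every] Zoe]: ⟨e, ⟨t, t⟩⟩ applied to e yields ⟨t, t⟩.
[sleeps [[famous every] Zoe]]: ⟨⟨t, t⟩, ⟨e, ⟨t, t⟩⟩⟩ applied to ⟨t, t⟩ yields ⟨e, ⟨t, t⟩⟩.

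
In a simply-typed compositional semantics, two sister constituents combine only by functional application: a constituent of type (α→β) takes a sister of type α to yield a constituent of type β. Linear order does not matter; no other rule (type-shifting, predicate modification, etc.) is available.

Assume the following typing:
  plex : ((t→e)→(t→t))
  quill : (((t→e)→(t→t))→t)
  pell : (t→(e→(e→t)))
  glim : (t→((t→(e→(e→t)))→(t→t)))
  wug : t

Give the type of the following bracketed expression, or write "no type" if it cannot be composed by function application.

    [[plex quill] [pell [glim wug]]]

[plex quill]: quill is (((t→e)→(t→t))→t), plex is ((t→e)→(t→t)); result t.
[glim wug]: glim is (t→((t→(e→(e→t)))→(t→t))), wug is t; result ((t→(e→(e→t)))→(t→t)).
[pell [glim wug]]: [glim wug] is ((t→(e→(e→t)))→(t→t)), pell is (t→(e→(e→t))); result (t→t).
[[plex quill] [pell [glim wug]]]: [pell [glim wug]] is (t→t), [plex quill] is t; result t.

t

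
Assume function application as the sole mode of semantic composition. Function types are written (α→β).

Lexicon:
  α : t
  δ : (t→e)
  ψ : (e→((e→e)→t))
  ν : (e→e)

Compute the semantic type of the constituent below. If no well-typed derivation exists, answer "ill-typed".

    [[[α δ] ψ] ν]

t

[α δ]: δ is (t→e), α is t; result e.
[[α δ] ψ]: ψ is (e→((e→e)→t)), [α δ] is e; result ((e→e)→t).
[[[α δ] ψ] ν]: [[α δ] ψ] is ((e→e)→t), ν is (e→e); result t.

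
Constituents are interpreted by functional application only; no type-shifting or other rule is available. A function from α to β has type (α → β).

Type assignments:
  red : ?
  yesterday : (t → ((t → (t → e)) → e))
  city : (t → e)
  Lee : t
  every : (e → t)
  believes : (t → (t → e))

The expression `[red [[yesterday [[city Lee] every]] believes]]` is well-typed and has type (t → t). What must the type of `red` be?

At [red [[yesterday [[city Lee] every]] believes]] (required: (t → t)): [[yesterday [[city Lee] every]] believes] is e, which is not a function with range (t → t); hence red is the functor — type (e → (t → t)).

(e → (t → t))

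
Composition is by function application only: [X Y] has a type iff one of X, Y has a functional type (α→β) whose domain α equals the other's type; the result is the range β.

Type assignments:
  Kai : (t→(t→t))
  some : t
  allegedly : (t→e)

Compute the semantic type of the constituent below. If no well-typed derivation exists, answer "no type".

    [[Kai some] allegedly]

no type

[Kai some] — Kai of type (t→(t→t)) combines with some of type t: type (t→t).
[[Kai some] allegedly]: (t→t) with (t→e) — neither is a function whose domain matches the other; composition fails here.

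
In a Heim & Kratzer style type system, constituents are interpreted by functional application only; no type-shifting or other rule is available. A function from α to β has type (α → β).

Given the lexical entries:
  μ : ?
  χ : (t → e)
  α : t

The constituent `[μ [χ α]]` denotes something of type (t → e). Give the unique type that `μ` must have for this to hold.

At [μ [χ α]] (required: (t → e)): [χ α] is e, which is not a function with range (t → e); hence μ is the functor — type (e → (t → e)).

(e → (t → e))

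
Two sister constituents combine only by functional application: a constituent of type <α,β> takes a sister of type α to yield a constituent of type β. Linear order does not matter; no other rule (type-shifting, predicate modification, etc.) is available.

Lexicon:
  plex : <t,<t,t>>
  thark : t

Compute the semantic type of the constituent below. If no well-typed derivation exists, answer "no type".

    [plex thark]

[plex thark] — plex of type <t,<t,t>> combines with thark of type t: type <t,t>.

<t,t>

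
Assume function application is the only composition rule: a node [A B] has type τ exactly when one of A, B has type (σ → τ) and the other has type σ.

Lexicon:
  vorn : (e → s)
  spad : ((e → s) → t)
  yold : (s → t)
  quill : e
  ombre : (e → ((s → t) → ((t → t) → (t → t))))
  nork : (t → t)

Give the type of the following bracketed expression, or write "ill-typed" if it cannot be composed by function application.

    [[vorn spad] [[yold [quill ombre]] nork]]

t

[vorn spad]: spad is ((e → s) → t), vorn is (e → s); result t.
[quill ombre]: ombre is (e → ((s → t) → ((t → t) → (t → t)))), quill is e; result ((s → t) → ((t → t) → (t → t))).
[yold [quill ombre]]: [quill ombre] is ((s → t) → ((t → t) → (t → t))), yold is (s → t); result ((t → t) → (t → t)).
[[yold [quill ombre]] nork]: [yold [quill ombre]] is ((t → t) → (t → t)), nork is (t → t); result (t → t).
[[vorn spad] [[yold [quill ombre]] nork]]: [[yold [quill ombre]] nork] is (t → t), [vorn spad] is t; result t.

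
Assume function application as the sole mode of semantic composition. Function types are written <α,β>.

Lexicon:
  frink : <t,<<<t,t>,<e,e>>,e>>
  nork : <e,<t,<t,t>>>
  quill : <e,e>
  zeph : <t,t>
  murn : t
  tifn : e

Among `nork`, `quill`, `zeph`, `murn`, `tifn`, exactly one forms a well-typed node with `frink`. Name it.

murn

nork : <e,<t,<t,t>>> — frink needs t; nork needs e; neither fits.
quill : <e,e> — frink needs t; quill needs e; neither fits.
zeph : <t,t> — frink needs t; zeph needs t; neither fits.
murn — combines: frink : <t,<<<t,t>,<e,e>>,e>> takes murn : t as argument, giving <<<t,t>,<e,e>>,e>.
tifn : e — frink needs t; tifn needs nothing (atomic); neither fits.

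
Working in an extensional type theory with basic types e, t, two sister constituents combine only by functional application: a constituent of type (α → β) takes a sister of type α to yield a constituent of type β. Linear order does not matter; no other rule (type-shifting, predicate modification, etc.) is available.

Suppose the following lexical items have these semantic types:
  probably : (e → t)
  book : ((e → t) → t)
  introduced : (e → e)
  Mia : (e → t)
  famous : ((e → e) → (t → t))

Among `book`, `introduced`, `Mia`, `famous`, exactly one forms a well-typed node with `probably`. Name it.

book

book — combines: book : ((e → t) → t) takes probably : (e → t) as argument, giving t.
introduced : (e → e) — neither side's domain matches the other.
Mia : (e → t) — neither side's domain matches the other.
famous : ((e → e) → (t → t)) — neither side's domain matches the other.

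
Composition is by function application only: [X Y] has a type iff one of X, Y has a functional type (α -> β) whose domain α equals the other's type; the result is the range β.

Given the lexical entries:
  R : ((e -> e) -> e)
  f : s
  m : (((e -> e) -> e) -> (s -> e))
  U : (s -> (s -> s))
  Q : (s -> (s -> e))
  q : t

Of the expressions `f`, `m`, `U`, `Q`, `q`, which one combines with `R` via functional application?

f : s — does not combine with R.
m — combines: m : (((e -> e) -> e) -> (s -> e)) takes R : ((e -> e) -> e) as argument, giving (s -> e).
U : (s -> (s -> s)) — does not combine with R.
Q : (s -> (s -> e)) — does not combine with R.
q : t — does not combine with R.

m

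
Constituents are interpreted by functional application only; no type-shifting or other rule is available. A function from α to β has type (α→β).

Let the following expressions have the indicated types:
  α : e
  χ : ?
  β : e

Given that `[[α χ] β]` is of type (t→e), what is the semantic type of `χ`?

For [[α χ] β] to have type (t→e) with β of type e, [α χ] must be the function: [α χ] : (e→(t→e)).
For [α χ] to have type (e→(t→e)) with α of type e, χ must be the function: χ : (e→(e→(t→e))).

(e→(e→(t→e)))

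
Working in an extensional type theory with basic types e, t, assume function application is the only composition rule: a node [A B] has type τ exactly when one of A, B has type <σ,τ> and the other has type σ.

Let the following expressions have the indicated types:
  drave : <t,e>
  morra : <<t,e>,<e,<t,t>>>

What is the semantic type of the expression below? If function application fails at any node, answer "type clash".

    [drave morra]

<e,<t,t>>

At [drave morra], morra : <<t,e>,<e,<t,t>>> takes drave : <t,e>, giving <e,<t,t>>.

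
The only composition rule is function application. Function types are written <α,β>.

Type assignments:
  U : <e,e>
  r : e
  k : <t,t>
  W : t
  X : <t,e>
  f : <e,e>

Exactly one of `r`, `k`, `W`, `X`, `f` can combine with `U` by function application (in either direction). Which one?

r

r — combines: U : <e,e> takes r : e as argument, giving e.
k : <t,t> — neither side's domain matches the other.
W : t — neither side's domain matches the other.
X : <t,e> — neither side's domain matches the other.
f : <e,e> — neither side's domain matches the other.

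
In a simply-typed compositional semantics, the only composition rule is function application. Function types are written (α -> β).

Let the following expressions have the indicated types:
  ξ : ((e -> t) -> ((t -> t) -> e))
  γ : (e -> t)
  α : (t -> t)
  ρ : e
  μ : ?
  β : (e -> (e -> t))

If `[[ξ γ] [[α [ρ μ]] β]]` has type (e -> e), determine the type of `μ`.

(e -> ((t -> t) -> ((e -> (e -> t)) -> (((t -> t) -> e) -> (e -> e)))))

[[ξ γ] [[α [ρ μ]] β]] must have type (e -> e). The sister [ξ γ] has type ((t -> t) -> e); that is not a function onto (e -> e), so [[α [ρ μ]] β] must be the functor, of type (((t -> t) -> e) -> (e -> e)).
[[α [ρ μ]] β] must have type (((t -> t) -> e) -> (e -> e)). The sister β has type (e -> (e -> t)); that is not a function onto (((t -> t) -> e) -> (e -> e)), so [α [ρ μ]] must be the functor, of type ((e -> (e -> t)) -> (((t -> t) -> e) -> (e -> e))).
[α [ρ μ]] must have type ((e -> (e -> t)) -> (((t -> t) -> e) -> (e -> e))). The sister α has type (t -> t); that is not a function onto ((e -> (e -> t)) -> (((t -> t) -> e) -> (e -> e))), so [ρ μ] must be the functor, of type ((t -> t) -> ((e -> (e -> t)) -> (((t -> t) -> e) -> (e -> e)))).
[ρ μ] must have type ((t -> t) -> ((e -> (e -> t)) -> (((t -> t) -> e) -> (e -> e)))). The sister ρ has type e; that is not a function onto ((t -> t) -> ((e -> (e -> t)) -> (((t -> t) -> e) -> (e -> e)))), so μ must be the functor, of type (e -> ((t -> t) -> ((e -> (e -> t)) -> (((t -> t) -> e) -> (e -> e))))).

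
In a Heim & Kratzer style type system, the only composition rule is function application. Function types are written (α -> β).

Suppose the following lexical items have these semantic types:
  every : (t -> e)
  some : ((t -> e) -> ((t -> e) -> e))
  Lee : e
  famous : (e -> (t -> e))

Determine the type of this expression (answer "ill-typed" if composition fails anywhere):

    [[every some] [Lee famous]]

e

[every some] — some of type ((t -> e) -> ((t -> e) -> e)) combines with every of type (t -> e): type ((t -> e) -> e).
[Lee famous] — famous of type (e -> (t -> e)) combines with Lee of type e: type (t -> e).
[[every some] [Lee famous]] — [every some] of type ((t -> e) -> e) combines with [Lee famous] of type (t -> e): type e.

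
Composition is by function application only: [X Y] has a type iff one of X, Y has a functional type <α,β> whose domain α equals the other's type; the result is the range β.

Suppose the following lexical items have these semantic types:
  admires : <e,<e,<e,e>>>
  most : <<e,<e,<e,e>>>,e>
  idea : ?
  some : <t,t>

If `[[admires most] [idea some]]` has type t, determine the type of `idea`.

For [[admires most] [idea some]] to have type t with [admires most] of type e, [idea some] must be the function: [idea some] : <e,t>.
For [idea some] to have type <e,t> with some of type <t,t>, idea must be the function: idea : <<t,t>,<e,t>>.

<<t,t>,<e,t>>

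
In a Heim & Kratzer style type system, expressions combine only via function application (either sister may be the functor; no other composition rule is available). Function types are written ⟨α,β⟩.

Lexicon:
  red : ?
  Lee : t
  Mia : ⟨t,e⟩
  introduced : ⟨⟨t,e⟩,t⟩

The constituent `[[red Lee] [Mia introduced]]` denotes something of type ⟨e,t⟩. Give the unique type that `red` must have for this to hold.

[[red Lee] [Mia introduced]] must have type ⟨e,t⟩. The sister [Mia introduced] has type t; that is not a function onto ⟨e,t⟩, so [red Lee] must be the functor, of type ⟨t,⟨e,t⟩⟩.
[red Lee] must have type ⟨t,⟨e,t⟩⟩. The sister Lee has type t; that is not a function onto ⟨t,⟨e,t⟩⟩, so red must be the functor, of type ⟨t,⟨t,⟨e,t⟩⟩⟩.

⟨t,⟨t,⟨e,t⟩⟩⟩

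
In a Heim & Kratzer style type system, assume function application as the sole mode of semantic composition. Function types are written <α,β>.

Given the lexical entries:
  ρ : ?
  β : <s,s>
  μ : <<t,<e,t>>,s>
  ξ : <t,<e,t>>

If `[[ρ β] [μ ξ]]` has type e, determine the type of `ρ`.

<<s,s>,<s,e>>

[[ρ β] [μ ξ]] is required to be e. [μ ξ] : s cannot yield e as functor, so [ρ β] : <s,e>.
[ρ β] is required to be <s,e>. β : <s,s> cannot yield <s,e> as functor, so ρ : <<s,s>,<s,e>>.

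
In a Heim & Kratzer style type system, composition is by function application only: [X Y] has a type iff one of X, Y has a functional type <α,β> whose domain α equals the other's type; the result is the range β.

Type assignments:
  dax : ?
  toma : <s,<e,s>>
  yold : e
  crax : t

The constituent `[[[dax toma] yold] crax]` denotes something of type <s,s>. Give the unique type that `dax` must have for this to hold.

For [[[dax toma] yold] crax] to have type <s,s> with crax of type t, [[dax toma] yold] must be the function: [[dax toma] yold] : <t,<s,s>>.
For [[dax toma] yold] to have type <t,<s,s>> with yold of type e, [dax toma] must be the function: [dax toma] : <e,<t,<s,s>>>.
For [dax toma] to have type <e,<t,<s,s>>> with toma of type <s,<e,s>>, dax must be the function: dax : <<s,<e,s>>,<e,<t,<s,s>>>>.

<<s,<e,s>>,<e,<t,<s,s>>>>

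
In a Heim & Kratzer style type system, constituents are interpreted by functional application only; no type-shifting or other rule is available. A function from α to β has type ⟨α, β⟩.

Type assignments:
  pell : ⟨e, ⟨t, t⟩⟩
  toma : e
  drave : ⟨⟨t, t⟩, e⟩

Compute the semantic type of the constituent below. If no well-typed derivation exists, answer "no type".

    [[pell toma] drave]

[pell toma]: pell is ⟨e, ⟨t, t⟩⟩, toma is e; result ⟨t, t⟩.
[[pell toma] drave]: drave is ⟨⟨t, t⟩, e⟩, [pell toma] is ⟨t, t⟩; result e.

e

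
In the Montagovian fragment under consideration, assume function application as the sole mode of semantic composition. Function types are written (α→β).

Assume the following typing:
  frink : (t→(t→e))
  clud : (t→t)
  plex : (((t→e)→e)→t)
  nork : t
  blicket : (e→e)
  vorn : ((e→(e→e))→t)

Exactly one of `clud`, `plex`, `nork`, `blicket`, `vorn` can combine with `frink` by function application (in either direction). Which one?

clud : (t→t) — frink needs t; clud needs t; neither fits.
plex : (((t→e)→e)→t) — frink needs t; plex needs ((t→e)→e); neither fits.
nork — combines: frink : (t→(t→e)) takes nork : t as argument, giving (t→e).
blicket : (e→e) — frink needs t; blicket needs e; neither fits.
vorn : ((e→(e→e))→t) — frink needs t; vorn needs (e→(e→e)); neither fits.

nork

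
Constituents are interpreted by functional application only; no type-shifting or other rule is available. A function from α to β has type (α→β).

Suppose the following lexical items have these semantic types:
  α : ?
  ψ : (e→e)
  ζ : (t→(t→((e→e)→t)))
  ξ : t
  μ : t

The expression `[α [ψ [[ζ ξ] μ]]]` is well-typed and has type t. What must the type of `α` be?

(t→t)

[α [ψ [[ζ ξ] μ]]] is required to be t. [ψ [[ζ ξ] μ]] : t cannot yield t as functor, so α : (t→t).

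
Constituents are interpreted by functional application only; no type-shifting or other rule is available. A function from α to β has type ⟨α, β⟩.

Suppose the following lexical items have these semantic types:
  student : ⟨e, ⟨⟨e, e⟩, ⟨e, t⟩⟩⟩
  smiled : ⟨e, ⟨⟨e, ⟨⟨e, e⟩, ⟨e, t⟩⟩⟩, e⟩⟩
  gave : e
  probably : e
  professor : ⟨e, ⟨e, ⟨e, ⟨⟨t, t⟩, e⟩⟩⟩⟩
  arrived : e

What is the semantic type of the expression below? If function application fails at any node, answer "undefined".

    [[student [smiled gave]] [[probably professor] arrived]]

[smiled gave]: ⟨e, ⟨⟨e, ⟨⟨e, e⟩, ⟨e, t⟩⟩⟩, e⟩⟩ applied to e yields ⟨⟨e, ⟨⟨e, e⟩, ⟨e, t⟩⟩⟩, e⟩.
[student [smiled gave]]: ⟨⟨e, ⟨⟨e, e⟩, ⟨e, t⟩⟩⟩, e⟩ applied to ⟨e, ⟨⟨e, e⟩, ⟨e, t⟩⟩⟩ yields e.
[probably professor]: ⟨e, ⟨e, ⟨e, ⟨⟨t, t⟩, e⟩⟩⟩⟩ applied to e yields ⟨e, ⟨e, ⟨⟨t, t⟩, e⟩⟩⟩.
[[probably professor] arrived]: ⟨e, ⟨e, ⟨⟨t, t⟩, e⟩⟩⟩ applied to e yields ⟨e, ⟨⟨t, t⟩, e⟩⟩.
[[student [smiled gave]] [[probably professor] arrived]]: ⟨e, ⟨⟨t, t⟩, e⟩⟩ applied to e yields ⟨⟨t, t⟩, e⟩.

⟨⟨t, t⟩, e⟩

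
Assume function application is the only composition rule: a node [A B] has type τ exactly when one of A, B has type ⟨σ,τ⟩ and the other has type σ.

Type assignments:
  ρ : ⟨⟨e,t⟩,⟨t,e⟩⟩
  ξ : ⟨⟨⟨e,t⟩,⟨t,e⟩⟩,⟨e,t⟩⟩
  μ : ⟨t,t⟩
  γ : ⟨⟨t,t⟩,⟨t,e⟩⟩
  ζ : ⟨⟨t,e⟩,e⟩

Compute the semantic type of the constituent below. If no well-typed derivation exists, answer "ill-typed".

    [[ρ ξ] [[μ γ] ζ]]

At [ρ ξ], ξ : ⟨⟨⟨e,t⟩,⟨t,e⟩⟩,⟨e,t⟩⟩ takes ρ : ⟨⟨e,t⟩,⟨t,e⟩⟩, giving ⟨e,t⟩.
At [μ γ], γ : ⟨⟨t,t⟩,⟨t,e⟩⟩ takes μ : ⟨t,t⟩, giving ⟨t,e⟩.
At [[μ γ] ζ], ζ : ⟨⟨t,e⟩,e⟩ takes [μ γ] : ⟨t,e⟩, giving e.
At [[ρ ξ] [[μ γ] ζ]], [ρ ξ] : ⟨e,t⟩ takes [[μ γ] ζ] : e, giving t.

t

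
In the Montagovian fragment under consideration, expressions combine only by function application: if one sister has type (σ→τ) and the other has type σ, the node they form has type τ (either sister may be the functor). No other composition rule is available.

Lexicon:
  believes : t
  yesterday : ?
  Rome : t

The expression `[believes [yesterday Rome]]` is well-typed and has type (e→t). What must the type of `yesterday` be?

For [believes [yesterday Rome]] to have type (e→t) with believes of type t, [yesterday Rome] must be the function: [yesterday Rome] : (t→(e→t)).
For [yesterday Rome] to have type (t→(e→t)) with Rome of type t, yesterday must be the function: yesterday : (t→(t→(e→t))).

(t→(t→(e→t)))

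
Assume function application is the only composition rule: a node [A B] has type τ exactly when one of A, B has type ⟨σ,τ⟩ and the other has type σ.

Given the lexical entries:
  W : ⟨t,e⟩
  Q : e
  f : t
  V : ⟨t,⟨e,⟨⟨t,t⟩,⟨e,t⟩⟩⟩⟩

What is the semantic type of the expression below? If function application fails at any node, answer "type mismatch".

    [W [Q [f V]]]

type mismatch

[f V]: functor V : ⟨t,⟨e,⟨⟨t,t⟩,⟨e,t⟩⟩⟩⟩, argument f : t; result ⟨e,⟨⟨t,t⟩,⟨e,t⟩⟩⟩.
[Q [f V]]: functor [f V] : ⟨e,⟨⟨t,t⟩,⟨e,t⟩⟩⟩, argument Q : e; result ⟨⟨t,t⟩,⟨e,t⟩⟩.
[W [Q [f V]]]: ⟨t,e⟩ with ⟨⟨t,t⟩,⟨e,t⟩⟩ — neither is a function whose domain matches the other; composition fails here.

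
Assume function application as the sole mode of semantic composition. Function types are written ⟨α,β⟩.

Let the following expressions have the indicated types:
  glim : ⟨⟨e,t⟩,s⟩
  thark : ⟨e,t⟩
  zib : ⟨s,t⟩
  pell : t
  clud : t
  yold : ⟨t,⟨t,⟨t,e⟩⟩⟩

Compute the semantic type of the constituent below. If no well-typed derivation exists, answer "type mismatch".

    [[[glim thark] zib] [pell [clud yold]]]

[glim thark] — glim of type ⟨⟨e,t⟩,s⟩ combines with thark of type ⟨e,t⟩: type s.
[[glim thark] zib] — zib of type ⟨s,t⟩ combines with [glim thark] of type s: type t.
[clud yold] — yold of type ⟨t,⟨t,⟨t,e⟩⟩⟩ combines with clud of type t: type ⟨t,⟨t,e⟩⟩.
[pell [clud yold]] — [clud yold] of type ⟨t,⟨t,e⟩⟩ combines with pell of type t: type ⟨t,e⟩.
[[[glim thark] zib] [pell [clud yold]]] — [pell [clud yold]] of type ⟨t,e⟩ combines with [[glim thark] zib] of type t: type e.

e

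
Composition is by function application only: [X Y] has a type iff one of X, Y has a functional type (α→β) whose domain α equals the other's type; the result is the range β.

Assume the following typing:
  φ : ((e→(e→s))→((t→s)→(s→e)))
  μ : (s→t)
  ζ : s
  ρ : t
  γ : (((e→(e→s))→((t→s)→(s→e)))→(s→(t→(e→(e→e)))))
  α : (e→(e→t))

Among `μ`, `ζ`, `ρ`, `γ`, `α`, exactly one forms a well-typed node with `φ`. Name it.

μ : (s→t) — no; φ wants (e→(e→s)), and μ wants s.
ζ : s — no; φ wants (e→(e→s)), and ζ wants nothing (atomic).
ρ : t — no; φ wants (e→(e→s)), and ρ wants nothing (atomic).
γ — combines: γ : (((e→(e→s))→((t→s)→(s→e)))→(s→(t→(e→(e→e))))) takes φ : ((e→(e→s))→((t→s)→(s→e))) as argument, giving (s→(t→(e→(e→e)))).
α : (e→(e→t)) — no; φ wants (e→(e→s)), and α wants e.

γ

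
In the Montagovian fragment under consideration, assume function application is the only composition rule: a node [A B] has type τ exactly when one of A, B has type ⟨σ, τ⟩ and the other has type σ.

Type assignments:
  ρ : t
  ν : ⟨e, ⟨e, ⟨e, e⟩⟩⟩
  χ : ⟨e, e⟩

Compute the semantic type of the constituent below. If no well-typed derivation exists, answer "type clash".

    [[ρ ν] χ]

type clash

[ρ ν]: t and ⟨e, ⟨e, ⟨e, e⟩⟩⟩ cannot combine by function application — type clash.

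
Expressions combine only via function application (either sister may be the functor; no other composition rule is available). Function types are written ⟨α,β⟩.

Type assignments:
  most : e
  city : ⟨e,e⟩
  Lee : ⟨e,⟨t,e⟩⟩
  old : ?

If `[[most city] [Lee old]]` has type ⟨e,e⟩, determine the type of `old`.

[[most city] [Lee old]] is required to be ⟨e,e⟩. [most city] : e cannot yield ⟨e,e⟩ as functor, so [Lee old] : ⟨e,⟨e,e⟩⟩.
[Lee old] is required to be ⟨e,⟨e,e⟩⟩. Lee : ⟨e,⟨t,e⟩⟩ cannot yield ⟨e,⟨e,e⟩⟩ as functor, so old : ⟨⟨e,⟨t,e⟩⟩,⟨e,⟨e,e⟩⟩⟩.

⟨⟨e,⟨t,e⟩⟩,⟨e,⟨e,e⟩⟩⟩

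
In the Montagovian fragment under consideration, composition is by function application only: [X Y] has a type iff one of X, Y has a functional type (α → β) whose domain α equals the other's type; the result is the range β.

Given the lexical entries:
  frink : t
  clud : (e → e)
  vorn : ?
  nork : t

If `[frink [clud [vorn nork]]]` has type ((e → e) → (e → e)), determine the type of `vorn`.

[frink [clud [vorn nork]]] is required to be ((e → e) → (e → e)). frink : t cannot yield ((e → e) → (e → e)) as functor, so [clud [vorn nork]] : (t → ((e → e) → (e → e))).
[clud [vorn nork]] is required to be (t → ((e → e) → (e → e))). clud : (e → e) cannot yield (t → ((e → e) → (e → e))) as functor, so [vorn nork] : ((e → e) → (t → ((e → e) → (e → e)))).
[vorn nork] is required to be ((e → e) → (t → ((e → e) → (e → e)))). nork : t cannot yield ((e → e) → (t → ((e → e) → (e → e)))) as functor, so vorn : (t → ((e → e) → (t → ((e → e) → (e → e))))).

(t → ((e → e) → (t → ((e → e) → (e → e)))))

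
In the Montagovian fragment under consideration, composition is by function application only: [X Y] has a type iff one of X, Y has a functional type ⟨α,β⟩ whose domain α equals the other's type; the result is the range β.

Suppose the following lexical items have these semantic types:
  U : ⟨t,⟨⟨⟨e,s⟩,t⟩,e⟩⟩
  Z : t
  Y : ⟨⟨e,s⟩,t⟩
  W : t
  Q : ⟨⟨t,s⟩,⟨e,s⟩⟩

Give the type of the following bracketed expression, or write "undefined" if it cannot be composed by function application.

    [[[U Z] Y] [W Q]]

undefined

[U Z]: functor U : ⟨t,⟨⟨⟨e,s⟩,t⟩,e⟩⟩, argument Z : t; result ⟨⟨⟨e,s⟩,t⟩,e⟩.
[[U Z] Y]: functor [U Z] : ⟨⟨⟨e,s⟩,t⟩,e⟩, argument Y : ⟨⟨e,s⟩,t⟩; result e.
[W Q]: t and ⟨⟨t,s⟩,⟨e,s⟩⟩ cannot combine by function application — type clash.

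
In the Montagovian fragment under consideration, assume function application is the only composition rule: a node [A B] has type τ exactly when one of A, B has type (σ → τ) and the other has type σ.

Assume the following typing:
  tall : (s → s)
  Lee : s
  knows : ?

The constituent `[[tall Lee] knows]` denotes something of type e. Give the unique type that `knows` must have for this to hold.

(s → e)

[[tall Lee] knows] is required to be e. [tall Lee] : s cannot yield e as functor, so knows : (s → e).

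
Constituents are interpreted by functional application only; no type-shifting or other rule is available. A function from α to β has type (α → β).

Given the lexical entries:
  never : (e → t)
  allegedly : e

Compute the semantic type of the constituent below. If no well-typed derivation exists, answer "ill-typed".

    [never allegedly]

[never allegedly]: (e → t) applied to e yields t.

t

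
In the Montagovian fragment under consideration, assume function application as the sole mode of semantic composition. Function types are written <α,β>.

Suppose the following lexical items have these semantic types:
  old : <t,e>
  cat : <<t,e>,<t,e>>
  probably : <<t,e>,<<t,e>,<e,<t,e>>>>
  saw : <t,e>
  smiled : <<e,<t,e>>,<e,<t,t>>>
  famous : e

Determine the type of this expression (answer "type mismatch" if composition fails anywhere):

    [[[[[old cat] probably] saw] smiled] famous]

<t,t>

[old cat]: cat is <<t,e>,<t,e>>, old is <t,e>; result <t,e>.
[[old cat] probably]: probably is <<t,e>,<<t,e>,<e,<t,e>>>>, [old cat] is <t,e>; result <<t,e>,<e,<t,e>>>.
[[[old cat] probably] saw]: [[old cat] probably] is <<t,e>,<e,<t,e>>>, saw is <t,e>; result <e,<t,e>>.
[[[[old cat] probably] saw] smiled]: smiled is <<e,<t,e>>,<e,<t,t>>>, [[[old cat] probably] saw] is <e,<t,e>>; result <e,<t,t>>.
[[[[[old cat] probably] saw] smiled] famous]: [[[[old cat] probably] saw] smiled] is <e,<t,t>>, famous is e; result <t,t>.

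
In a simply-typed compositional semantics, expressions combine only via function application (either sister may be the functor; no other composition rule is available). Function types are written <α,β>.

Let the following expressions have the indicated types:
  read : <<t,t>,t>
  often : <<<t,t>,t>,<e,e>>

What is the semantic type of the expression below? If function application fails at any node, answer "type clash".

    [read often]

At [read often], often : <<<t,t>,t>,<e,e>> takes read : <<t,t>,t>, giving <e,e>.

<e,e>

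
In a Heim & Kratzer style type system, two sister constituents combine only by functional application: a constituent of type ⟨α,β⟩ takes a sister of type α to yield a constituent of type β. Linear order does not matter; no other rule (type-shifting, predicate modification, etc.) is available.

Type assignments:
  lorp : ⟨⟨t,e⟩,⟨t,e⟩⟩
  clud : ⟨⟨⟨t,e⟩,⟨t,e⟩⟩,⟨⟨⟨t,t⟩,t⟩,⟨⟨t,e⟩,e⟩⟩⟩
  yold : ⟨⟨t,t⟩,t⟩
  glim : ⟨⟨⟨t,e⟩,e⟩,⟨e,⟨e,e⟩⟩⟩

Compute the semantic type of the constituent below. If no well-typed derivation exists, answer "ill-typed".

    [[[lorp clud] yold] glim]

⟨e,⟨e,e⟩⟩

[lorp clud]: functor clud : ⟨⟨⟨t,e⟩,⟨t,e⟩⟩,⟨⟨⟨t,t⟩,t⟩,⟨⟨t,e⟩,e⟩⟩⟩, argument lorp : ⟨⟨t,e⟩,⟨t,e⟩⟩; result ⟨⟨⟨t,t⟩,t⟩,⟨⟨t,e⟩,e⟩⟩.
[[lorp clud] yold]: functor [lorp clud] : ⟨⟨⟨t,t⟩,t⟩,⟨⟨t,e⟩,e⟩⟩, argument yold : ⟨⟨t,t⟩,t⟩; result ⟨⟨t,e⟩,e⟩.
[[[lorp clud] yold] glim]: functor glim : ⟨⟨⟨t,e⟩,e⟩,⟨e,⟨e,e⟩⟩⟩, argument [[lorp clud] yold] : ⟨⟨t,e⟩,e⟩; result ⟨e,⟨e,e⟩⟩.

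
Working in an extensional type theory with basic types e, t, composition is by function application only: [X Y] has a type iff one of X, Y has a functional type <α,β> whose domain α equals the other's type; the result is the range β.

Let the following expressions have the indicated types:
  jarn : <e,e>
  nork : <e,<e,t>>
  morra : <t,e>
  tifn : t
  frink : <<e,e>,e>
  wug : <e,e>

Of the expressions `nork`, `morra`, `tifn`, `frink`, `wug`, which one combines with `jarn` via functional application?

frink

nork : <e,<e,t>> — neither side's domain matches the other.
morra : <t,e> — neither side's domain matches the other.
tifn : t — neither side's domain matches the other.
frink — combines: frink : <<e,e>,e> takes jarn : <e,e> as argument, giving e.
wug : <e,e> — neither side's domain matches the other.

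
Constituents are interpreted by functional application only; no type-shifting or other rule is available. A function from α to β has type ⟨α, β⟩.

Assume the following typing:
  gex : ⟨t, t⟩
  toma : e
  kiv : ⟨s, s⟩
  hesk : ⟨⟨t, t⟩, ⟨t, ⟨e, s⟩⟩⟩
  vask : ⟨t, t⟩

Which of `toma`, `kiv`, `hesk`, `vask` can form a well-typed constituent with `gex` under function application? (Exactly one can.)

hesk

toma : e — gex needs t; toma needs nothing (atomic); neither fits.
kiv : ⟨s, s⟩ — gex needs t; kiv needs s; neither fits.
hesk — combines: hesk : ⟨⟨t, t⟩, ⟨t, ⟨e, s⟩⟩⟩ takes gex : ⟨t, t⟩ as argument, giving ⟨t, ⟨e, s⟩⟩.
vask : ⟨t, t⟩ — gex needs t; vask needs t; neither fits.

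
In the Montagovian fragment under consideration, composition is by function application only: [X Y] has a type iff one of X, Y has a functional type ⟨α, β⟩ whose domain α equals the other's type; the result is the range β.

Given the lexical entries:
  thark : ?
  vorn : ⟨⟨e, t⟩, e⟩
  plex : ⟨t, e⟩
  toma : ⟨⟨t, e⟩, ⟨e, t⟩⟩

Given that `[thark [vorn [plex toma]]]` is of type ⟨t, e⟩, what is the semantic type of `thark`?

[thark [vorn [plex toma]]] is required to be ⟨t, e⟩. [vorn [plex toma]] : e cannot yield ⟨t, e⟩ as functor, so thark : ⟨e, ⟨t, e⟩⟩.

⟨e, ⟨t, e⟩⟩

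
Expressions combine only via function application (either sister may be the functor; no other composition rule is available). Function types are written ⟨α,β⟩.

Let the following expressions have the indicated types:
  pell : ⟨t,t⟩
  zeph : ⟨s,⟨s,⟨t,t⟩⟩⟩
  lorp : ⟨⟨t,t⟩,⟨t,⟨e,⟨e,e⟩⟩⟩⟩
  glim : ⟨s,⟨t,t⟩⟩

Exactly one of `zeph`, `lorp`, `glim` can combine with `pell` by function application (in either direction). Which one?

lorp

zeph : ⟨s,⟨s,⟨t,t⟩⟩⟩ — neither side's domain matches the other.
lorp — combines: lorp : ⟨⟨t,t⟩,⟨t,⟨e,⟨e,e⟩⟩⟩⟩ takes pell : ⟨t,t⟩ as argument, giving ⟨t,⟨e,⟨e,e⟩⟩⟩.
glim : ⟨s,⟨t,t⟩⟩ — neither side's domain matches the other.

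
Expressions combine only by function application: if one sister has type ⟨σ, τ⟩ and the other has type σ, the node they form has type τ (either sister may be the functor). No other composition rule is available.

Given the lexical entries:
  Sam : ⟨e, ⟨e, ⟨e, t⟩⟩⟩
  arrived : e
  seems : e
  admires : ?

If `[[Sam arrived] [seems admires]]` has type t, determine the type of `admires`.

[[Sam arrived] [seems admires]] is required to be t. [Sam arrived] : ⟨e, ⟨e, t⟩⟩ cannot yield t as functor, so [seems admires] : ⟨⟨e, ⟨e, t⟩⟩, t⟩.
[seems admires] is required to be ⟨⟨e, ⟨e, t⟩⟩, t⟩. seems : e cannot yield ⟨⟨e, ⟨e, t⟩⟩, t⟩ as functor, so admires : ⟨e, ⟨⟨e, ⟨e, t⟩⟩, t⟩⟩.

⟨e, ⟨⟨e, ⟨e, t⟩⟩, t⟩⟩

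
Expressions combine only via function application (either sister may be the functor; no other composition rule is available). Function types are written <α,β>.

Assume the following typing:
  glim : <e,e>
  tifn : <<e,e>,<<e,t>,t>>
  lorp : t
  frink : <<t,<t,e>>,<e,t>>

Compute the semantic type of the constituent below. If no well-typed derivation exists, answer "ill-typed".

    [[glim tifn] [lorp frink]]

ill-typed

At [glim tifn], tifn : <<e,e>,<<e,t>,t>> takes glim : <e,e>, giving <<e,t>,t>.
[lorp frink]: t with <<t,<t,e>>,<e,t>> — neither is a function whose domain matches the other; composition fails here.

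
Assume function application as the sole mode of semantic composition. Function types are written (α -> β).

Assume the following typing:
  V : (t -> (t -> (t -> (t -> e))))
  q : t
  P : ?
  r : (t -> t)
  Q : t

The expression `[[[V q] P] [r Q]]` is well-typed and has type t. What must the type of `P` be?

((t -> (t -> (t -> e))) -> (t -> t))

For [[[V q] P] [r Q]] to have type t with [r Q] of type t, [[V q] P] must be the function: [[V q] P] : (t -> t).
For [[V q] P] to have type (t -> t) with [V q] of type (t -> (t -> (t -> e))), P must be the function: P : ((t -> (t -> (t -> e))) -> (t -> t)).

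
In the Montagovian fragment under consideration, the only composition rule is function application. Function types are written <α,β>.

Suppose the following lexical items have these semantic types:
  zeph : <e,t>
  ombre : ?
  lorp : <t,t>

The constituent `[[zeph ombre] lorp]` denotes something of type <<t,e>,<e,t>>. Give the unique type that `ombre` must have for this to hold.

<<e,t>,<<t,t>,<<t,e>,<e,t>>>>

[[zeph ombre] lorp] must have type <<t,e>,<e,t>>. The sister lorp has type <t,t>; that is not a function onto <<t,e>,<e,t>>, so [zeph ombre] must be the functor, of type <<t,t>,<<t,e>,<e,t>>>.
[zeph ombre] must have type <<t,t>,<<t,e>,<e,t>>>. The sister zeph has type <e,t>; that is not a function onto <<t,t>,<<t,e>,<e,t>>>, so ombre must be the functor, of type <<e,t>,<<t,t>,<<t,e>,<e,t>>>>.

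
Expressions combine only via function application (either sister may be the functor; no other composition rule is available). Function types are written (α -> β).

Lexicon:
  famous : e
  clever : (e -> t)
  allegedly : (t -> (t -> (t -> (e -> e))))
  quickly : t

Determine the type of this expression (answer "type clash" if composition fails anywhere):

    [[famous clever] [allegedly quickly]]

(t -> (e -> e))

[famous clever]: clever is (e -> t), famous is e; result t.
[allegedly quickly]: allegedly is (t -> (t -> (t -> (e -> e)))), quickly is t; result (t -> (t -> (e -> e))).
[[famous clever] [allegedly quickly]]: [allegedly quickly] is (t -> (t -> (e -> e))), [famous clever] is t; result (t -> (e -> e)).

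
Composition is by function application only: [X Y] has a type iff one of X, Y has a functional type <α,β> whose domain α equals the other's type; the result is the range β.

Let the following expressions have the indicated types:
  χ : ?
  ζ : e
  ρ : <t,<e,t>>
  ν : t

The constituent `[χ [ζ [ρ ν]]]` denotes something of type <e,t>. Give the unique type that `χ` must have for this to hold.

At [χ [ζ [ρ ν]]] (required: <e,t>): [ζ [ρ ν]] is t, which is not a function with range <e,t>; hence χ is the functor — type <t,<e,t>>.

<t,<e,t>>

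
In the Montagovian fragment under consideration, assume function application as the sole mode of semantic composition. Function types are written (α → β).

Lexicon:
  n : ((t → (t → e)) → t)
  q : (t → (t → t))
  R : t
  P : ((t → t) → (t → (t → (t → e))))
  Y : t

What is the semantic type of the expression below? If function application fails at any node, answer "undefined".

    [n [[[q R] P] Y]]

t

[q R]: q is (t → (t → t)), R is t; result (t → t).
[[q R] P]: P is ((t → t) → (t → (t → (t → e)))), [q R] is (t → t); result (t → (t → (t → e))).
[[[q R] P] Y]: [[q R] P] is (t → (t → (t → e))), Y is t; result (t → (t → e)).
[n [[[q R] P] Y]]: n is ((t → (t → e)) → t), [[[q R] P] Y] is (t → (t → e)); result t.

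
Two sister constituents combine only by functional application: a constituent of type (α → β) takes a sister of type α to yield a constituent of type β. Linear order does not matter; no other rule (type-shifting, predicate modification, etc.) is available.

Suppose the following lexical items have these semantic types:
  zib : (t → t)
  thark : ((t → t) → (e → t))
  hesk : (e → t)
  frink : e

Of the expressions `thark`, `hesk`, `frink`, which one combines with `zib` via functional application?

thark — combines: thark : ((t → t) → (e → t)) takes zib : (t → t) as argument, giving (e → t).
hesk : (e → t) — does not combine with zib.
frink : e — does not combine with zib.

thark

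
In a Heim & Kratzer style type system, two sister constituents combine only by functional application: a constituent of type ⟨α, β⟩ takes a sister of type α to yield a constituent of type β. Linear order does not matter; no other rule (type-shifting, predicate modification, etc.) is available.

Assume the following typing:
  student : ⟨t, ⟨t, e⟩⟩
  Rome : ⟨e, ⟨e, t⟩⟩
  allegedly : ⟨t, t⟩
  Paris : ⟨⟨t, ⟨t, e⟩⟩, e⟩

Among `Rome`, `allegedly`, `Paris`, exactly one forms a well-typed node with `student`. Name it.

Rome : ⟨e, ⟨e, t⟩⟩ — no; student wants t, and Rome wants e.
allegedly : ⟨t, t⟩ — no; student wants t, and allegedly wants t.
Paris — combines: Paris : ⟨⟨t, ⟨t, e⟩⟩, e⟩ takes student : ⟨t, ⟨t, e⟩⟩ as argument, giving e.

Paris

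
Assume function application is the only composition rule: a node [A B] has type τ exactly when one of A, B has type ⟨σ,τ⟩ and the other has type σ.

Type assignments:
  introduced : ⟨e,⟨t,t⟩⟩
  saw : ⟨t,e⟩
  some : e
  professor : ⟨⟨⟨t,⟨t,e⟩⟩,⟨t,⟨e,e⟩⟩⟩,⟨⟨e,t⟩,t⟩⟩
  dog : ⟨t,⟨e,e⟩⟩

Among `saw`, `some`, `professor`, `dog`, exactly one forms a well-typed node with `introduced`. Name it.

saw : ⟨t,e⟩ — introduced needs e; saw needs t; neither fits.
some — combines: introduced : ⟨e,⟨t,t⟩⟩ takes some : e as argument, giving ⟨t,t⟩.
professor : ⟨⟨⟨t,⟨t,e⟩⟩,⟨t,⟨e,e⟩⟩⟩,⟨⟨e,t⟩,t⟩⟩ — introduced needs e; professor needs ⟨⟨t,⟨t,e⟩⟩,⟨t,⟨e,e⟩⟩⟩; neither fits.
dog : ⟨t,⟨e,e⟩⟩ — introduced needs e; dog needs t; neither fits.

some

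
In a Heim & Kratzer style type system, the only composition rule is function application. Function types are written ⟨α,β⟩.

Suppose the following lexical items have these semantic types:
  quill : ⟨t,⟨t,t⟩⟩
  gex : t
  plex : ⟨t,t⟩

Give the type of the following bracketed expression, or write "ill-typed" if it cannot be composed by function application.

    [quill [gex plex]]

⟨t,t⟩

At [gex plex], plex : ⟨t,t⟩ takes gex : t, giving t.
At [quill [gex plex]], quill : ⟨t,⟨t,t⟩⟩ takes [gex plex] : t, giving ⟨t,t⟩.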